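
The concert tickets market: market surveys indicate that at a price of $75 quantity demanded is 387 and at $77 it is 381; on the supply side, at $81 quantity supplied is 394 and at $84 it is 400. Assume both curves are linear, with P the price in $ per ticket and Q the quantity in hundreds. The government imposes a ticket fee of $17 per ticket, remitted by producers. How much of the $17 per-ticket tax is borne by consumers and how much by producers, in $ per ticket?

Consumers bear $6.8 per ticket; producers bear $10.2 per ticket.

Demand slope: (381 − 387)/(77 − 75) = -3, so Qd = 612 − 3P.
Supply slope: (400 − 394)/(84 − 81) = 2, so Qs = 2P + 232.
Before the tax: set 612 − 3P = 2P + 232 → P* = $76, Q* = 384.
With the tax collected from producers, supply shifts: Qs = 2(P − 17) + 232.
New equilibrium: consumers pay $82.8, producers receive $65.8, Q = 363.6. (Wedge: Pb − Ps = 17.)
Burden on consumers: $6.8; on producers: $10.2. (They sum to $17.)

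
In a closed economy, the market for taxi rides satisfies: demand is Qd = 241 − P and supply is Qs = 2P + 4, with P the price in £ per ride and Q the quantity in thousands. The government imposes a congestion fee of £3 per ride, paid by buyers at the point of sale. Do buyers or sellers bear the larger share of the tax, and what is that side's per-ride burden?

Without the tax, 241 − P = 2P + 4 gives 3P = 237, so P* = £79 and Q* = 162.
With the tax collected from buyers, demand (in seller-price terms) shifts: Qd = 241 − (P + 3).
Solving gives Q = 160 with buyers paying £81 and sellers receiving £78 (the £3 wedge).
Per-ride burden: buyers £2, sellers £1.
Buyers take the larger share because demand is less price-elastic here (demand slope 1 vs supply slope 2).
The less price-elastic side of the market bears the larger share of a per-unit tax.

Buyers bear the larger share: £2 per ride.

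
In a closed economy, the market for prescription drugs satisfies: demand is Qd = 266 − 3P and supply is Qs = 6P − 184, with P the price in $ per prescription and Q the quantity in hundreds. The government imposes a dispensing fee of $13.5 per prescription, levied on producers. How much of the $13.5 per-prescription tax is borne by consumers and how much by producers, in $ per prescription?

Consumers bear $9 per prescription; producers bear $4.5 per prescription.

Before the tax: set 266 − 3P = 6P − 184 → P* = $50, Q* = 116.
With the tax collected from producers, supply shifts: Qs = 6(P − 13.5) − 184.
New equilibrium: consumers pay $59, producers receive $45.5, Q = 89. (Wedge: Pb − Ps = 13.5.)
Burden on consumers: $9; on producers: $4.5. (They sum to $13.5.)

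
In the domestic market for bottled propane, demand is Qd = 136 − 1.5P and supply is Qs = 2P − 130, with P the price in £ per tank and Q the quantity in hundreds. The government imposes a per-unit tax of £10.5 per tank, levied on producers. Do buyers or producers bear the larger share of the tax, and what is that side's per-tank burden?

Buyers bear the larger share: £6 per tank.

Before the tax: set 136 − 1.5P = 2P − 130 → P* = £76, Q* = 22.
With the tax collected from producers, supply shifts: Qs = 2(P − 10.5) − 130.
Solving gives Q = 13 with buyers paying £82 and producers receiving £71.5 (the £10.5 wedge).
Per-tank burden: buyers £6, producers £4.5.
Buyers take the larger share because demand is less price-elastic here (demand slope 1.5 vs supply slope 2).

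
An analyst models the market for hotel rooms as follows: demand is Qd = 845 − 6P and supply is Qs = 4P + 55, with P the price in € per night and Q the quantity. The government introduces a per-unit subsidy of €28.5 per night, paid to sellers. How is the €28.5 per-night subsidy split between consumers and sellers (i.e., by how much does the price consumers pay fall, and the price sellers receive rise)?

Consumers gain €11.4 per night; sellers gain €17.1 per night.

Without the subsidy, 845 − 6P = 4P + 55 gives 10P = 790, so P* = €79 and Q* = 371.
With a per-unit subsidy paid to sellers, each receives P + 28.5 per unit sold, so supply becomes Qs = 4(P + 28.5) + 55.
New equilibrium: consumers pay €67.6, sellers receive €96.1, Q = 439.4. (Wedge: Pb − Ps = −28.5.)
Gain to consumers: €11.4; to sellers: €17.1. (They sum to €28.5.)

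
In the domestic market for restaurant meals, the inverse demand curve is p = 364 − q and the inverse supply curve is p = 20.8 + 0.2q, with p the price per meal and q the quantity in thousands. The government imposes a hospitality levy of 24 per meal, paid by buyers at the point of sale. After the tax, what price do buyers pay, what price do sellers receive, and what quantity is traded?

Inverting to q(p) form: qd = 364 − p; qs = 5p − 104.
Before the tax: set 364 − p = 5p − 104 → p* = 78, q* = 286.
With the tax collected from buyers, demand (in seller-price terms) shifts: qd = 364 − (p + 24).
Solving gives q = 266 with buyers paying 98 and sellers receiving 74 (the 24 wedge).

Buyers pay 98; sellers receive 74; quantity = 266.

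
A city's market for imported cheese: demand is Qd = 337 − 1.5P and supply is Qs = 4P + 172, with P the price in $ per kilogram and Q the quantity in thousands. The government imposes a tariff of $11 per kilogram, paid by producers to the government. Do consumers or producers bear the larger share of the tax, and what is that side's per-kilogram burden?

Consumers bear the larger share: $8 per kilogram.

Without the tax, 337 − 1.5P = 4P + 172 gives 5.5P = 165, so P* = $30 and Q* = 292.
With the tax collected from producers, supply shifts: Qs = 4(P − 11) + 172.
New equilibrium: consumers pay $38, producers receive $27, Q = 280. (Wedge: Pb − Ps = 11.)
Per-kilogram burden: consumers $8, producers $3.
Consumers take the larger share because demand is less price-elastic here (demand slope 1.5 vs supply slope 4).
The less price-elastic side of the market bears the larger share of a per-unit tax.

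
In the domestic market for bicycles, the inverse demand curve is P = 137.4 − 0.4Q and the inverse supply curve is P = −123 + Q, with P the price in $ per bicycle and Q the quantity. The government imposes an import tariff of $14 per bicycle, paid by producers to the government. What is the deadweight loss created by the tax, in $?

Rewrite in direct form: Qd = 343.5 − 2.5P and Qs = P + 123.
Before the tax: set 343.5 − 2.5P = P + 123 → P* = $63, Q* = 186.
With the tax collected from producers, supply shifts: Qs = (P − 14) + 123.
New equilibrium: buyers pay $67, producers receive $53, Q = 176. (Wedge: Pb − Ps = 14.)
Quantity falls by |ΔQ| = |186 − 176| = 10.
DWL = ½ · t · |ΔQ| = ½ · 14 · 10 = $70.

Deadweight loss = $70.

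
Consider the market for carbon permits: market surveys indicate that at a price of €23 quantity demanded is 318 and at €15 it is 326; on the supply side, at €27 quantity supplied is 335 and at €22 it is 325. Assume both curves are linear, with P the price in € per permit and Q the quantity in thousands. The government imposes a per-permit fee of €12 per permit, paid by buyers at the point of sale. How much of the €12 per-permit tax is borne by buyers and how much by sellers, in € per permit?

Buyers bear €8 per permit; sellers bear €4 per permit.

Demand slope: (326 − 318)/(15 − 23) = -1, so Qd = 341 − P.
Supply slope: (325 − 335)/(22 − 27) = 2, so Qs = 2P + 281.
Without the tax, 341 − P = 2P + 281 gives 3P = 60, so P* = €20 and Q* = 321.
With the tax collected from buyers, demand (in seller-price terms) shifts: Qd = 341 − (P + 12).
Solving gives Q = 313 with buyers paying €28 and sellers receiving €16 (the €12 wedge).
Burden on buyers: €8; on sellers: €4. (They sum to €12.)
The less price-elastic side of the market bears the larger share of a per-unit tax.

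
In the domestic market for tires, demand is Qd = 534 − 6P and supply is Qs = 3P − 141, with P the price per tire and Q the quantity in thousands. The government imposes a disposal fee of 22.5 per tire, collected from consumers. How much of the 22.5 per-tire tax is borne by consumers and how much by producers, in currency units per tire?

Consumers bear 7.5 per tire; producers bear 15 per tire.

Before the tax: set 534 − 6P = 3P − 141 → P* = 75, Q* = 84.
With the tax collected from consumers, demand (in seller-price terms) shifts: Qd = 534 − 6(P + 22.5).
Solving gives Q = 39 with consumers paying 82.5 and producers receiving 60 (the 22.5 wedge).
Burden on consumers: 7.5; on producers: 15. (They sum to 22.5.)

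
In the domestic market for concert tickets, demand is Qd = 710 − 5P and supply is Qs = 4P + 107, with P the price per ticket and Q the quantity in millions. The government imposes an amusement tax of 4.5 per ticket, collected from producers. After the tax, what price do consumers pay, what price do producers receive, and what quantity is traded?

Consumers pay 69; producers receive 64.5; quantity = 365.

Before the tax: set 710 − 5P = 4P + 107 → P* = 67, Q* = 375.
With the tax collected from producers, supply shifts: Qs = 4(P − 4.5) + 107.
Solving gives Q = 365 with consumers paying 69 and producers receiving 64.5 (the 4.5 wedge).
The less price-elastic side of the market bears the larger share of a per-unit tax.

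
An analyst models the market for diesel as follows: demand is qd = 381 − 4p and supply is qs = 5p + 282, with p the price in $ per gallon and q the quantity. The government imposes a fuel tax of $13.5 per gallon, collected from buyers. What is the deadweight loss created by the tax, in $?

Without the tax, 381 − 4p = 5p + 282 gives 9p = 99, so p* = $11 and q* = 337.
With the tax collected from buyers, demand (in seller-price terms) shifts: qd = 381 − 4(p + 13.5).
New equilibrium: buyers pay $18.5, suppliers receive $5, q = 307. (Wedge: pb − ps = 13.5.)
Quantity falls by |ΔQ| = |337 − 307| = 30.
DWL = ½ · t · |ΔQ| = ½ · 13.5 · 30 = $202.5.

Deadweight loss = $202.5.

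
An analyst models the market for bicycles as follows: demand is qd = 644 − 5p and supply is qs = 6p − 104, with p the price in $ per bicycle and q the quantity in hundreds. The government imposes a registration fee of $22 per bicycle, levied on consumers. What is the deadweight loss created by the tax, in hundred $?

Deadweight loss = $660 hundred.

Without the tax, 644 − 5p = 6p − 104 gives 11p = 748, so p* = $68 and q* = 304.
With the tax collected from consumers, demand (in seller-price terms) shifts: qd = 644 − 5(p + 22).
Solving gives q = 244 with consumers paying $80 and sellers receiving $58 (the $22 wedge).
Quantity falls by |ΔQ| = |304 − 244| = 60.
DWL = ½ · t · |ΔQ| = ½ · 22 · 60 = $660.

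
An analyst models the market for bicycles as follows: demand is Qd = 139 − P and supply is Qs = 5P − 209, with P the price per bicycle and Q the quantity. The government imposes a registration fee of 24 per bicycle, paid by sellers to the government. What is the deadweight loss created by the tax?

Before the tax: set 139 − P = 5P − 209 → P* = 58, Q* = 81.
With the tax collected from sellers, supply shifts: Qs = 5(P − 24) − 209.
New equilibrium: buyers pay 78, sellers receive 54, Q = 61. (Wedge: Pb − Ps = 24.)
Quantity falls by |ΔQ| = |81 − 61| = 20.
DWL = ½ · t · |ΔQ| = ½ · 24 · 20 = 240.

Deadweight loss = 240.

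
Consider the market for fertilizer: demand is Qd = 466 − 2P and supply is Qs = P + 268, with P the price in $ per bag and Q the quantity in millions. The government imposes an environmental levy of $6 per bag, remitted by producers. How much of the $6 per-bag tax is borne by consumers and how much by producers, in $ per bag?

Consumers bear $2 per bag; producers bear $4 per bag.

Before the tax: set 466 − 2P = P + 268 → P* = $66, Q* = 334.
With the tax collected from producers, supply shifts: Qs = (P − 6) + 268.
Solving gives Q = 330 with consumers paying $68 and producers receiving $62 (the $6 wedge).
Burden on consumers: $2; on producers: $4. (They sum to $6.)
The less price-elastic side of the market bears the larger share of a per-unit tax.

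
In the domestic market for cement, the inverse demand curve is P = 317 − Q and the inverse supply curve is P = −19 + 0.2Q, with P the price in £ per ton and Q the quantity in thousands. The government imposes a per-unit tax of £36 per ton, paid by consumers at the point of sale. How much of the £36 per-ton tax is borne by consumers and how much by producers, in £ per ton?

Consumers bear £30 per ton; producers bear £6 per ton.

Inverting to Q(P) form: Qd = 317 − P; Qs = 5P + 95.
Before the tax: set 317 − P = 5P + 95 → P* = £37, Q* = 280.
With the tax collected from consumers, demand (in seller-price terms) shifts: Qd = 317 − (P + 36).
New equilibrium: consumers pay £67, producers receive £31, Q = 250. (Wedge: Pb − Ps = 36.)
Burden on consumers: £30; on producers: £6. (They sum to £36.)
The less price-elastic side of the market bears the larger share of a per-unit tax.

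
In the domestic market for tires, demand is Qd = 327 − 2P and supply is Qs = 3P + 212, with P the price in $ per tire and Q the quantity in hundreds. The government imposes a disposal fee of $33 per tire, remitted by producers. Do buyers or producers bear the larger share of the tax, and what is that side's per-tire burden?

Buyers bear the larger share: $19.8 per tire.

Without the tax, 327 − 2P = 3P + 212 gives 5P = 115, so P* = $23 and Q* = 281.
With the tax collected from producers, supply shifts: Qs = 3(P − 33) + 212.
Solving gives Q = 241.4 with buyers paying $42.8 and producers receiving $9.8 (the $33 wedge).
Per-tire burden: buyers $19.8, producers $13.2.
Buyers take the larger share because demand is less price-elastic here (demand slope 2 vs supply slope 3).
The less price-elastic side of the market bears the larger share of a per-unit tax.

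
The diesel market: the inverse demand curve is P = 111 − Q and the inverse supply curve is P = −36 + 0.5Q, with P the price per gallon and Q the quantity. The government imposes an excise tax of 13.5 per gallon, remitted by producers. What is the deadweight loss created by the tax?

Deadweight loss = 60.75.

Rewrite in direct form: Qd = 111 − P and Qs = 2P + 72.
Without the tax, 111 − P = 2P + 72 gives 3P = 39, so P* = 13 and Q* = 98.
With the tax collected from producers, supply shifts: Qs = 2(P − 13.5) + 72.
New equilibrium: buyers pay 22, producers receive 8.5, Q = 89. (Wedge: Pb − Ps = 13.5.)
Quantity falls by |ΔQ| = |98 − 89| = 9.
DWL = ½ · t · |ΔQ| = ½ · 13.5 · 9 = 60.75.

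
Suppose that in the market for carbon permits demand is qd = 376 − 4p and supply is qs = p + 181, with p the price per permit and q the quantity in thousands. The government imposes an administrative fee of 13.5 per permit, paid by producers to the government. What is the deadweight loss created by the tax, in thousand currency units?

Deadweight loss = 72.9 thousand.

Before the tax: set 376 − 4p = p + 181 → p* = 39, q* = 220.
With the tax collected from producers, supply shifts: qs = (p − 13.5) + 181.
Solving gives q = 209.2 with consumers paying 41.7 and producers receiving 28.2 (the 13.5 wedge).
Quantity falls by |ΔQ| = |220 − 209.2| = 10.8.
DWL = ½ · t · |ΔQ| = ½ · 13.5 · 10.8 = 72.9.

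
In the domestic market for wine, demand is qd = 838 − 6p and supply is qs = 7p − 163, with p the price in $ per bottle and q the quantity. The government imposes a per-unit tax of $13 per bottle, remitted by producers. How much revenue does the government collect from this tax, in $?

Before the tax: set 838 − 6p = 7p − 163 → p* = $77, q* = 376.
With the tax collected from producers, supply shifts: qs = 7(p − 13) − 163.
New equilibrium: buyers pay $84, producers receive $71, q = 334. (Wedge: pb − ps = 13.)
Revenue = t · Q = 13 · 334 = $4342.

Tax revenue = $4342.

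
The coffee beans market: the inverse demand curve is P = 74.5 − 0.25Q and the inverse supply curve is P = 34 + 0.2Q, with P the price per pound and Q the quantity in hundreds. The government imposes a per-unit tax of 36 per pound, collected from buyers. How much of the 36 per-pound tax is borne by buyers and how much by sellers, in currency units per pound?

Buyers bear 20 per pound; sellers bear 16 per pound.

Rewrite in direct form: Qd = 298 − 4P and Qs = 5P − 170.
Before the tax: set 298 − 4P = 5P − 170 → P* = 52, Q* = 90.
With the tax collected from buyers, demand (in seller-price terms) shifts: Qd = 298 − 4(P + 36).
Solving gives Q = 10 with buyers paying 72 and sellers receiving 36 (the 36 wedge).
Burden on buyers: 20; on sellers: 16. (They sum to 36.)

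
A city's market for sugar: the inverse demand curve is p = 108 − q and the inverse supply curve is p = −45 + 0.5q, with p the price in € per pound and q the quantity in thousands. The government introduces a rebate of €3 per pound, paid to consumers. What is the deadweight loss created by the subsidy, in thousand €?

Deadweight loss = €3 thousand.

Inverting to q(p) form: qd = 108 − p; qs = 2p + 90.
Before the subsidy: set 108 − p = 2p + 90 → p* = €6, q* = 102.
With a per-unit subsidy paid to consumers, each effectively pays p − 3, so demand becomes qd = 108 − (p − 3).
Solving gives q = 104 with consumers paying €4 and suppliers receiving €7 (the €3 wedge).
Quantity rises by |ΔQ| = |102 − 104| = 2.
DWL = ½ · t · |ΔQ| = ½ · 3 · 2 = €3.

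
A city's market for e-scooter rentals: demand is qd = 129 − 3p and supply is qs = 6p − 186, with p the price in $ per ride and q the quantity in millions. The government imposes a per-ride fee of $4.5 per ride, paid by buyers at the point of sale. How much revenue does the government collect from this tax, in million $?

Before the tax: set 129 − 3p = 6p − 186 → p* = $35, q* = 24.
With the tax collected from buyers, demand (in seller-price terms) shifts: qd = 129 − 3(p + 4.5).
New equilibrium: buyers pay $38, suppliers receive $33.5, q = 15. (Wedge: pb − ps = 4.5.)
Revenue = t · Q = 4.5 · 15 = $67.5.

Tax revenue = $67.5 million.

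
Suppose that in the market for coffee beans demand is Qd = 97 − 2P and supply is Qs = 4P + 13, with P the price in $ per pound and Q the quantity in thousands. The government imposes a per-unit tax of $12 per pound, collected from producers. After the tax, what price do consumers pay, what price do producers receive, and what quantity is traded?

Consumers pay $22; producers receive $10; quantity = 53.

Without the tax, 97 − 2P = 4P + 13 gives 6P = 84, so P* = $14 and Q* = 69.
With the tax collected from producers, supply shifts: Qs = 4(P − 12) + 13.
Solving gives Q = 53 with consumers paying $22 and producers receiving $10 (the $12 wedge).
The less price-elastic side of the market bears the larger share of a per-unit tax.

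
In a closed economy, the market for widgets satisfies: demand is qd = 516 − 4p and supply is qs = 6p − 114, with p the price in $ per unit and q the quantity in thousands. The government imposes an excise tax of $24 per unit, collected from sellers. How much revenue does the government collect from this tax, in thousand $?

Without the tax, 516 − 4p = 6p − 114 gives 10p = 630, so p* = $63 and q* = 264.
With the tax collected from sellers, supply shifts: qs = 6(p − 24) − 114.
New equilibrium: buyers pay $77.4, sellers receive $53.4, q = 206.4. (Wedge: pb − ps = 24.)
Revenue = t · Q = 24 · 206.4 = $4953.6.

Tax revenue = $4953.6 thousand.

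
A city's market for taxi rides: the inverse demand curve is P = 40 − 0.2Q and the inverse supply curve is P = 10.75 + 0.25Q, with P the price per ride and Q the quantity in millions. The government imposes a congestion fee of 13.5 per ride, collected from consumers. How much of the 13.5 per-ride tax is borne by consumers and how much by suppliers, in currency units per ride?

Inverting to Q(P) form: Qd = 200 − 5P; Qs = 4P − 43.
Without the tax, 200 − 5P = 4P − 43 gives 9P = 243, so P* = 27 and Q* = 65.
With the tax collected from consumers, demand (in seller-price terms) shifts: Qd = 200 − 5(P + 13.5).
Solving gives Q = 35 with consumers paying 33 and suppliers receiving 19.5 (the 13.5 wedge).
Burden on consumers: 6; on suppliers: 7.5. (They sum to 13.5.)
The less price-elastic side of the market bears the larger share of a per-unit tax.

Consumers bear 6 per ride; suppliers bear 7.5 per ride.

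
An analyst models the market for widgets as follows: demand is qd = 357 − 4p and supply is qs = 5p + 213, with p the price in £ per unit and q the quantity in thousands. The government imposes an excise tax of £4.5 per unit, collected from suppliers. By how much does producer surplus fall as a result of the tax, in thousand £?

Before the tax: set 357 − 4p = 5p + 213 → p* = £16, q* = 293.
With the tax collected from suppliers, supply shifts: qs = 5(p − 4.5) + 213.
Solving gives q = 283 with consumers paying £18.5 and suppliers receiving £14 (the £4.5 wedge).
ΔPS is the trapezoid between Q = 283 and Q = 293 of height £2: ½ · (293 + 283) · 2 = £576.

Producer surplus falls by £576 thousand.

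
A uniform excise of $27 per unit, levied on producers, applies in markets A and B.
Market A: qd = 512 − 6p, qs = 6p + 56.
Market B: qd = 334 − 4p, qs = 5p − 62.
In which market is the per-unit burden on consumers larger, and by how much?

Market B, by $1.5.

Market A: pre-tax p* = $38, q* = 284; post-tax q = 203; per-unit burden on consumers = $13.5.
Market B: pre-tax p* = $44, q* = 158; post-tax q = 98; per-unit burden on consumers = $15.
Difference: $13.5 vs $15 → market B is larger by $1.5.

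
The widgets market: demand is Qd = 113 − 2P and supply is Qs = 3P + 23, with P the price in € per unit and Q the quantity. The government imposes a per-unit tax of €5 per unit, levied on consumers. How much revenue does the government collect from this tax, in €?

Tax revenue = €355.

Without the tax, 113 − 2P = 3P + 23 gives 5P = 90, so P* = €18 and Q* = 77.
With the tax collected from consumers, demand (in seller-price terms) shifts: Qd = 113 − 2(P + 5).
New equilibrium: consumers pay €21, producers receive €16, Q = 71. (Wedge: Pb − Ps = 5.)
Revenue = t · Q = 5 · 71 = €355.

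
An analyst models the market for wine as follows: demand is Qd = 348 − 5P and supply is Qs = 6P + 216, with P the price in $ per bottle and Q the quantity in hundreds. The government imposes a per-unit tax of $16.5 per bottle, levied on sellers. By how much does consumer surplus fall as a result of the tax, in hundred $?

Without the tax, 348 − 5P = 6P + 216 gives 11P = 132, so P* = $12 and Q* = 288.
With the tax collected from sellers, supply shifts: Qs = 6(P − 16.5) + 216.
Solving gives Q = 243 with consumers paying $21 and sellers receiving $4.5 (the $16.5 wedge).
ΔCS is the trapezoid between Q = 243 and Q = 288 of height $9: ½ · (288 + 243) · 9 = $2389.5.

Consumer surplus falls by $2389.5 hundred.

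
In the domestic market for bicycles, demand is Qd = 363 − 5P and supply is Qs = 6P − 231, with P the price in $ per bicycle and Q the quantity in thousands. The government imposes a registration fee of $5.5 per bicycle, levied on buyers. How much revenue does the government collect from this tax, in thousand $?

Tax revenue = $429 thousand.

Without the tax, 363 − 5P = 6P − 231 gives 11P = 594, so P* = $54 and Q* = 93.
With the tax collected from buyers, demand (in seller-price terms) shifts: Qd = 363 − 5(P + 5.5).
New equilibrium: buyers pay $57, producers receive $51.5, Q = 78. (Wedge: Pb − Ps = 5.5.)
Revenue = t · Q = 5.5 · 78 = $429.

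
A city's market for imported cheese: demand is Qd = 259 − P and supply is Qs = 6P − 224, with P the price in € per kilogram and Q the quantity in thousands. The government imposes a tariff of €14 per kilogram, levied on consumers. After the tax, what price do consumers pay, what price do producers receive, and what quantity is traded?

Without the tax, 259 − P = 6P − 224 gives 7P = 483, so P* = €69 and Q* = 190.
With the tax collected from consumers, demand (in seller-price terms) shifts: Qd = 259 − (P + 14).
New equilibrium: consumers pay €81, producers receive €67, Q = 178. (Wedge: Pb − Ps = 14.)
The less price-elastic side of the market bears the larger share of a per-unit tax.

Consumers pay €81; producers receive €67; quantity = 178.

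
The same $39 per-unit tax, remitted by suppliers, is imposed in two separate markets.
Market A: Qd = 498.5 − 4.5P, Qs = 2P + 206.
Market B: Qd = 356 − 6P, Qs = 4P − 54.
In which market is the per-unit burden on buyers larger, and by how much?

Market A: pre-tax P* = $45, Q* = 296; post-tax Q = 242; per-unit burden on buyers = $12.
Market B: pre-tax P* = $41, Q* = 110; post-tax Q = 16.4; per-unit burden on buyers = $15.6.
Difference: $12 vs $15.6 → market B is larger by $3.6.

Market B, by $3.6.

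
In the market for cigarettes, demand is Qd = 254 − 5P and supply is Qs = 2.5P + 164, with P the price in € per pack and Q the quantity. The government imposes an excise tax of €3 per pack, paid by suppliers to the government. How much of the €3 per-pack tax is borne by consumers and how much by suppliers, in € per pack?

Consumers bear €1 per pack; suppliers bear €2 per pack.

Before the tax: set 254 − 5P = 2.5P + 164 → P* = €12, Q* = 194.
With the tax collected from suppliers, supply shifts: Qs = 2.5(P − 3) + 164.
New equilibrium: consumers pay €13, suppliers receive €10, Q = 189. (Wedge: Pb − Ps = 3.)
Burden on consumers: €1; on suppliers: €2. (They sum to €3.)
The less price-elastic side of the market bears the larger share of a per-unit tax.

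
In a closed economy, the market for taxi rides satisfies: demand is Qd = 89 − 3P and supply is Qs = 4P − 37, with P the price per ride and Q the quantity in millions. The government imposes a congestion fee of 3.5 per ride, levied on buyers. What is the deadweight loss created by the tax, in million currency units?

Without the tax, 89 − 3P = 4P − 37 gives 7P = 126, so P* = 18 and Q* = 35.
With the tax collected from buyers, demand (in seller-price terms) shifts: Qd = 89 − 3(P + 3.5).
New equilibrium: buyers pay 20, suppliers receive 16.5, Q = 29. (Wedge: Pb − Ps = 3.5.)
Quantity falls by |ΔQ| = |35 − 29| = 6.
DWL = ½ · t · |ΔQ| = ½ · 3.5 · 6 = 10.5.

Deadweight loss = 10.5 million.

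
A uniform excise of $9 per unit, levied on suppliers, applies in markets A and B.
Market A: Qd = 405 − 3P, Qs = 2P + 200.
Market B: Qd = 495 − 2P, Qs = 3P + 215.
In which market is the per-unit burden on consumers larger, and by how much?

Market B, by $1.8.

Market A: pre-tax P* = $41, Q* = 282; post-tax Q = 271.2; per-unit burden on consumers = $3.6.
Market B: pre-tax P* = $56, Q* = 383; post-tax Q = 372.2; per-unit burden on consumers = $5.4.
Difference: $3.6 vs $5.4 → market B is larger by $1.8.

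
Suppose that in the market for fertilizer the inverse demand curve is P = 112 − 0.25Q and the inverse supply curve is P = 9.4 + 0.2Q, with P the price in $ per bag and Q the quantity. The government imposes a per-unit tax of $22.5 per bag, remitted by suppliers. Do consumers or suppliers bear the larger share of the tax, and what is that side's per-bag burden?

Rewrite in direct form: Qd = 448 − 4P and Qs = 5P − 47.
Before the tax: set 448 − 4P = 5P − 47 → P* = $55, Q* = 228.
With the tax collected from suppliers, supply shifts: Qs = 5(P − 22.5) − 47.
New equilibrium: consumers pay $67.5, suppliers receive $45, Q = 178. (Wedge: Pb − Ps = 22.5.)
Per-bag burden: consumers $12.5, suppliers $10.
Consumers take the larger share because demand is less price-elastic here (demand slope 4 vs supply slope 5).
The less price-elastic side of the market bears the larger share of a per-unit tax.

Consumers bear the larger share: $12.5 per bag.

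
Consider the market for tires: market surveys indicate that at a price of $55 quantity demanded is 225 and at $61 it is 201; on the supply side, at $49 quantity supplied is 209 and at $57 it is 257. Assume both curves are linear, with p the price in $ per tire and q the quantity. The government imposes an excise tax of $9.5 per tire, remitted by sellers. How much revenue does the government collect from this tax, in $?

Demand slope: (201 − 225)/(61 − 55) = -4, so qd = 445 − 4p.
Supply slope: (257 − 209)/(57 − 49) = 6, so qs = 6p − 85.
Before the tax: set 445 − 4p = 6p − 85 → p* = $53, q* = 233.
With the tax collected from sellers, supply shifts: qs = 6(p − 9.5) − 85.
Solving gives q = 210.2 with consumers paying $58.7 and sellers receiving $49.2 (the $9.5 wedge).
Revenue = t · Q = 9.5 · 210.2 = $1996.9.

Tax revenue = $1996.9.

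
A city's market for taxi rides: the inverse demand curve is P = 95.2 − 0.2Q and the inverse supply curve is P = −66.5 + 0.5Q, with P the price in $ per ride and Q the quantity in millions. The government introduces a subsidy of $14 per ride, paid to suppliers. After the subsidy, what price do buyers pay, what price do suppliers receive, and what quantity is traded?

Buyers pay $45; suppliers receive $59; quantity = 251.

Inverting to Q(P) form: Qd = 476 − 5P; Qs = 2P + 133.
Before the subsidy: set 476 − 5P = 2P + 133 → P* = $49, Q* = 231.
With a per-unit subsidy paid to suppliers, each receives P + 14 per unit sold, so supply becomes Qs = 2(P + 14) + 133.
New equilibrium: buyers pay $45, suppliers receive $59, Q = 251. (Wedge: Pb − Ps = −14.)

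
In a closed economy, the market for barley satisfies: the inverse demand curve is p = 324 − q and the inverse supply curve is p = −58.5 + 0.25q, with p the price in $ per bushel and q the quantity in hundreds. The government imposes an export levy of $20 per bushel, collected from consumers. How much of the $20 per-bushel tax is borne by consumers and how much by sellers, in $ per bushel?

Consumers bear $16 per bushel; sellers bear $4 per bushel.

Rewrite in direct form: qd = 324 − p and qs = 4p + 234.
Before the tax: set 324 − p = 4p + 234 → p* = $18, q* = 306.
With the tax collected from consumers, demand (in seller-price terms) shifts: qd = 324 − (p + 20).
Solving gives q = 290 with consumers paying $34 and sellers receiving $14 (the $20 wedge).
Burden on consumers: $16; on sellers: $4. (They sum to $20.)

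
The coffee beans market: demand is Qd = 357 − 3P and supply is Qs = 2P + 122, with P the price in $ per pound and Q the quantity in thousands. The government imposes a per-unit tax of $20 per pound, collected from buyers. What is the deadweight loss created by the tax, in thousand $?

Deadweight loss = $240 thousand.

Before the tax: set 357 − 3P = 2P + 122 → P* = $47, Q* = 216.
With the tax collected from buyers, demand (in seller-price terms) shifts: Qd = 357 − 3(P + 20).
Solving gives Q = 192 with buyers paying $55 and sellers receiving $35 (the $20 wedge).
Quantity falls by |ΔQ| = |216 − 192| = 24.
DWL = ½ · t · |ΔQ| = ½ · 20 · 24 = $240.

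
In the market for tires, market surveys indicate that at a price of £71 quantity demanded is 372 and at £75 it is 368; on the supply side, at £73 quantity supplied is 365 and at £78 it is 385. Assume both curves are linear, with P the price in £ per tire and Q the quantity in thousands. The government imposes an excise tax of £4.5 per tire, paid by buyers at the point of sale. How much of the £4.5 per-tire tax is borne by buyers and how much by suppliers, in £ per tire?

Buyers bear £3.6 per tire; suppliers bear £0.9 per tire.

Demand slope: (368 − 372)/(75 − 71) = -1, so Qd = 443 − P.
Supply slope: (385 − 365)/(78 − 73) = 4, so Qs = 4P + 73.
Without the tax, 443 − P = 4P + 73 gives 5P = 370, so P* = £74 and Q* = 369.
With the tax collected from buyers, demand (in seller-price terms) shifts: Qd = 443 − (P + 4.5).
Solving gives Q = 365.4 with buyers paying £77.6 and suppliers receiving £73.1 (the £4.5 wedge).
Burden on buyers: £3.6; on suppliers: £0.9. (They sum to £4.5.)
The less price-elastic side of the market bears the larger share of a per-unit tax.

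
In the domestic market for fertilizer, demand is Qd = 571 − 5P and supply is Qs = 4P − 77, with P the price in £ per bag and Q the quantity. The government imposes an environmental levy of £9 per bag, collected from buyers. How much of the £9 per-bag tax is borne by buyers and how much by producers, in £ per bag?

Buyers bear £4 per bag; producers bear £5 per bag.

Without the tax, 571 − 5P = 4P − 77 gives 9P = 648, so P* = £72 and Q* = 211.
With the tax collected from buyers, demand (in seller-price terms) shifts: Qd = 571 − 5(P + 9).
New equilibrium: buyers pay £76, producers receive £67, Q = 191. (Wedge: Pb − Ps = 9.)
Burden on buyers: £4; on producers: £5. (They sum to £9.)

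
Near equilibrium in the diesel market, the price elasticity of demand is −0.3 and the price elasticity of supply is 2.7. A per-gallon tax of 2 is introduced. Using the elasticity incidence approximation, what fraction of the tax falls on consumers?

Incidence ratio: consumers' share ≈ εs / (εs + |εd|) = 2.7 / (2.7 + 0.3) = 0.9.
Supply is the more elastic side, so consumers bear the larger share.

Consumers' share ≈ 0.9.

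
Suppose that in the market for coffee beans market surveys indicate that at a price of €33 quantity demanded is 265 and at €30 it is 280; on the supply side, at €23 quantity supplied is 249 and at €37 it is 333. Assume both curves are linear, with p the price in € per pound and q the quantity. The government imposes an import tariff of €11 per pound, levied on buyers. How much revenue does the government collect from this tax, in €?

Demand slope: (280 − 265)/(30 − 33) = -5, so qd = 430 − 5p.
Supply slope: (333 − 249)/(37 − 23) = 6, so qs = 6p + 111.
Before the tax: set 430 − 5p = 6p + 111 → p* = €29, q* = 285.
With the tax collected from buyers, demand (in seller-price terms) shifts: qd = 430 − 5(p + 11).
New equilibrium: buyers pay €35, suppliers receive €24, q = 255. (Wedge: pb − ps = 11.)
Revenue = t · Q = 11 · 255 = €2805.

Tax revenue = €2805.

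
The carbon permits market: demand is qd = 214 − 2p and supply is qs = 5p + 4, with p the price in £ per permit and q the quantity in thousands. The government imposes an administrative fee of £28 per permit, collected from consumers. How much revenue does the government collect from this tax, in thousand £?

Without the tax, 214 − 2p = 5p + 4 gives 7p = 210, so p* = £30 and q* = 154.
With the tax collected from consumers, demand (in seller-price terms) shifts: qd = 214 − 2(p + 28).
New equilibrium: consumers pay £50, suppliers receive £22, q = 114. (Wedge: pb − ps = 28.)
Revenue = t · Q = 28 · 114 = £3192.

Tax revenue = £3192 thousand.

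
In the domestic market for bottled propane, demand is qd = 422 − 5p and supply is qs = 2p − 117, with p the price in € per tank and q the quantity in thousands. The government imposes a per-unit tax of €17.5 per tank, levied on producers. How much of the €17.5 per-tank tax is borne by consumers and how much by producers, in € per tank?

Before the tax: set 422 − 5p = 2p − 117 → p* = €77, q* = 37.
With the tax collected from producers, supply shifts: qs = 2(p − 17.5) − 117.
New equilibrium: consumers pay €82, producers receive €64.5, q = 12. (Wedge: pb − ps = 17.5.)
Burden on consumers: €5; on producers: €12.5. (They sum to €17.5.)
The less price-elastic side of the market bears the larger share of a per-unit tax.

Consumers bear €5 per tank; producers bear €12.5 per tank.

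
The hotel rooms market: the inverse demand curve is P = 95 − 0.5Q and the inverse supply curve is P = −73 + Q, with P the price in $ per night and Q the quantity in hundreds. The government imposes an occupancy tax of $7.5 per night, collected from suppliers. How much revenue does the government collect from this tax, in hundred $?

Rewrite in direct form: Qd = 190 − 2P and Qs = P + 73.
Before the tax: set 190 − 2P = P + 73 → P* = $39, Q* = 112.
With the tax collected from suppliers, supply shifts: Qs = (P − 7.5) + 73.
Solving gives Q = 107 with consumers paying $41.5 and suppliers receiving $34 (the $7.5 wedge).
Revenue = t · Q = 7.5 · 107 = $802.5.

Tax revenue = $802.5 hundred.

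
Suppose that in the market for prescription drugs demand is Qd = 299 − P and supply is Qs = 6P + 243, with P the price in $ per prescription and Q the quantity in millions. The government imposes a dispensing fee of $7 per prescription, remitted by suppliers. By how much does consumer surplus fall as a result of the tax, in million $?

Without the tax, 299 − P = 6P + 243 gives 7P = 56, so P* = $8 and Q* = 291.
With the tax collected from suppliers, supply shifts: Qs = 6(P − 7) + 243.
New equilibrium: consumers pay $14, suppliers receive $7, Q = 285. (Wedge: Pb − Ps = 7.)
ΔCS is the trapezoid between Q = 285 and Q = 291 of height $6: ½ · (291 + 285) · 6 = $1728.

Consumer surplus falls by $1728 million.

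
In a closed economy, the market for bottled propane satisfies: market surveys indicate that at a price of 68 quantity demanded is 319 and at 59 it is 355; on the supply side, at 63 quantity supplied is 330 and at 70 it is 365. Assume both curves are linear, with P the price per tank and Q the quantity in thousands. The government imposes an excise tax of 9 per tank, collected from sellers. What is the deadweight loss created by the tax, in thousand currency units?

Deadweight loss = 90 thousand.

Demand slope: (355 − 319)/(59 − 68) = -4, so Qd = 591 − 4P.
Supply slope: (365 − 330)/(70 − 63) = 5, so Qs = 5P + 15.
Without the tax, 591 − 4P = 5P + 15 gives 9P = 576, so P* = 64 and Q* = 335.
With the tax collected from sellers, supply shifts: Qs = 5(P − 9) + 15.
Solving gives Q = 315 with buyers paying 69 and sellers receiving 60 (the 9 wedge).
Quantity falls by |ΔQ| = |335 − 315| = 20.
DWL = ½ · t · |ΔQ| = ½ · 9 · 20 = 90.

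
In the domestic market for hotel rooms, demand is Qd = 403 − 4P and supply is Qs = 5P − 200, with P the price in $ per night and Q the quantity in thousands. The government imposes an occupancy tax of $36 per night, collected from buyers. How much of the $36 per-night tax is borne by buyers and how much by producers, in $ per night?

Before the tax: set 403 − 4P = 5P − 200 → P* = $67, Q* = 135.
With the tax collected from buyers, demand (in seller-price terms) shifts: Qd = 403 − 4(P + 36).
Solving gives Q = 55 with buyers paying $87 and producers receiving $51 (the $36 wedge).
Burden on buyers: $20; on producers: $16. (They sum to $36.)

Buyers bear $20 per night; producers bear $16 per night.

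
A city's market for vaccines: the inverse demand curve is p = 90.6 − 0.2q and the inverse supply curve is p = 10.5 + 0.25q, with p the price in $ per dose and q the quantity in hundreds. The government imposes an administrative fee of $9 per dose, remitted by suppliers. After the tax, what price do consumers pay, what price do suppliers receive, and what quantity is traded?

Rewrite in direct form: qd = 453 − 5p and qs = 4p − 42.
Before the tax: set 453 − 5p = 4p − 42 → p* = $55, q* = 178.
With the tax collected from suppliers, supply shifts: qs = 4(p − 9) − 42.
New equilibrium: consumers pay $59, suppliers receive $50, q = 158. (Wedge: pb − ps = 9.)
The less price-elastic side of the market bears the larger share of a per-unit tax.

Consumers pay $59; suppliers receive $50; quantity = 158.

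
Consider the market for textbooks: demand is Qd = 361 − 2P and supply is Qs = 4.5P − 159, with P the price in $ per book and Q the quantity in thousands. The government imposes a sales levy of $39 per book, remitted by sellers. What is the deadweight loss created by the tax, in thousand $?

Deadweight loss = $1053 thousand.

Without the tax, 361 − 2P = 4.5P − 159 gives 6.5P = 520, so P* = $80 and Q* = 201.
With the tax collected from sellers, supply shifts: Qs = 4.5(P − 39) − 159.
Solving gives Q = 147 with consumers paying $107 and sellers receiving $68 (the $39 wedge).
Quantity falls by |ΔQ| = |201 − 147| = 54.
DWL = ½ · t · |ΔQ| = ½ · 39 · 54 = $1053.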